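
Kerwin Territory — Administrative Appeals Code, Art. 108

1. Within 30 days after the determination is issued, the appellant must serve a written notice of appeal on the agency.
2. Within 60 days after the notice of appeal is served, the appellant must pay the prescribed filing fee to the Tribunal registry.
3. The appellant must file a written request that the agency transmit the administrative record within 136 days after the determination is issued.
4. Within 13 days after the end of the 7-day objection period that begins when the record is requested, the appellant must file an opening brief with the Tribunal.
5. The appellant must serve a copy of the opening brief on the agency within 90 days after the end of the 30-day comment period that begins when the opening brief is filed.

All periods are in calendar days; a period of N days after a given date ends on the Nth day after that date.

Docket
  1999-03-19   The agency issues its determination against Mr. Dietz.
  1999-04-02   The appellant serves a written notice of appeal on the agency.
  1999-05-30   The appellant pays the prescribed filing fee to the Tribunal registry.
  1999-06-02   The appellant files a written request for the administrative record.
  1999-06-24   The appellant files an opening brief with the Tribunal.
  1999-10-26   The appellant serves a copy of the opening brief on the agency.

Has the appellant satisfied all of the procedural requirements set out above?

Step 1: 30 days after 1999-03-19 (when the determination is issued) is 1999-04-18; 1999-04-02 is within that limit.
Step 2: 60 days after 1999-04-02 (when the notice of appeal is served) is 1999-06-01; completed 1999-05-30, before the deadline.
Step 3: 136 days after 1999-03-19 (when the determination is issued) is 1999-08-02; done 1999-06-02 — timely.
Step 4: 13 days after 1999-06-09 (end of the 7-day objection period, which began when the record is requested on 1999-06-02) is 1999-06-22; not done until 1999-06-24, 2 days after the deadline.
The procedure was therefore not followed at step 4.

No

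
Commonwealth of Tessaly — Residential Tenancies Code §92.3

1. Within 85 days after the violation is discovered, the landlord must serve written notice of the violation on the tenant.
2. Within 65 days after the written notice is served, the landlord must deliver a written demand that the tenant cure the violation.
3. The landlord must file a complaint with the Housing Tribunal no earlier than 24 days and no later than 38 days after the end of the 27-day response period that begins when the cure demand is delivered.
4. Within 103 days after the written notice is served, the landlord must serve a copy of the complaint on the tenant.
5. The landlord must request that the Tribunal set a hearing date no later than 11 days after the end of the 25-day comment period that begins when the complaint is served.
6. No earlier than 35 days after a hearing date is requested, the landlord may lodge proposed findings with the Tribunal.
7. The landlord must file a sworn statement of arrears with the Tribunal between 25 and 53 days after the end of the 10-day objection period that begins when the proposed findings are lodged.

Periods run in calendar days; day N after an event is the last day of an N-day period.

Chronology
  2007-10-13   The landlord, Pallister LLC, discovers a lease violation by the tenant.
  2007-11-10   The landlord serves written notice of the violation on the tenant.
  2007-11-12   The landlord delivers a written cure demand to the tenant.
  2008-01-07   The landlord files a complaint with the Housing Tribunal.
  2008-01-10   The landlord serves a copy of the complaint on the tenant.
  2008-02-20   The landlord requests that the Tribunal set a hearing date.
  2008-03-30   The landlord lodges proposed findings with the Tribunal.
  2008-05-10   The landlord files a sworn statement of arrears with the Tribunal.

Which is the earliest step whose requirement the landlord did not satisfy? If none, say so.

(1) due by 2007-10-13 + 85 days = 2008-01-06; 2007-11-10 is within that limit.
(2) due by 2007-11-10 + 65 days = 2008-01-14; done 2007-11-12 — timely.
(3) the permitted window runs from 2007-12-09 + 24 = 2008-01-02 to 2007-12-09 + 38 = 2008-01-16; done 2008-01-07 — within the window.
(4) due by 2007-11-10 + 103 days = 2008-02-21; completed 2008-01-10, before the deadline.
(5) due by 2008-02-04 + 11 days = 2008-02-15; 2008-02-20 misses that deadline by 5 days.
The procedure was therefore not followed at step 5.

Step 5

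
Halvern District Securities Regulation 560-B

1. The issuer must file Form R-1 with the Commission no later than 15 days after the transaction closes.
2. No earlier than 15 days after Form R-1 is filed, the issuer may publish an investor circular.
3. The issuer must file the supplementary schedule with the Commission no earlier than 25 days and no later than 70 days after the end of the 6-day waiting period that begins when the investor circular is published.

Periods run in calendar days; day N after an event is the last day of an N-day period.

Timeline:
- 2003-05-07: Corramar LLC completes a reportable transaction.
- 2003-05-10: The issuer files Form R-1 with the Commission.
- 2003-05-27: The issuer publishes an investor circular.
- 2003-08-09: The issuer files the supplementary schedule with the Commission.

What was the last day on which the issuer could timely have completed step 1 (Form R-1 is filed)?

2003-05-22

Step 1 runs from 2003-05-07, when the transaction closes. 15 days after 2003-05-07 is 2003-05-22.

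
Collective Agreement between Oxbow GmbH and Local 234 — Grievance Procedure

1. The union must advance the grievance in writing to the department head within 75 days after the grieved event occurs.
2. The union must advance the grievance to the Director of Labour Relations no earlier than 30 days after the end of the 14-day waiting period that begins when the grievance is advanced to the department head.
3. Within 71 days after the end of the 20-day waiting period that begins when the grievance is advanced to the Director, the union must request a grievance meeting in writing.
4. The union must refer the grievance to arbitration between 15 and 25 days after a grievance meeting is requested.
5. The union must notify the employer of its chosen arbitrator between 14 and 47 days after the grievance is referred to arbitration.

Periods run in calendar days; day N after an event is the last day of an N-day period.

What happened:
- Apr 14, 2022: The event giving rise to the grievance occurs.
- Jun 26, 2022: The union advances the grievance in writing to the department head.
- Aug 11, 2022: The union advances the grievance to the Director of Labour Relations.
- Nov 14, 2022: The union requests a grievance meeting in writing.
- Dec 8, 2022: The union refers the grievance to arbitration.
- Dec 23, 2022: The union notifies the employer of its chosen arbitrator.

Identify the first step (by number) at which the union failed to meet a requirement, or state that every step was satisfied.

Step 1 — counting 75 days from Apr 14, 2022 (when the grieved event occurs) gives a deadline of Jun 28, 2022; completed Jun 26, 2022, before the deadline.
Step 2 — must wait 30 days from Jul 10, 2022 (end of the 14-day waiting period, which began when the grievance is advanced to the department head on Jun 26, 2022), so not before Aug 9, 2022; done Aug 11, 2022, after the minimum wait.
Step 3 — counting 71 days from Aug 31, 2022 (end of the 20-day waiting period, which began when the grievance is advanced to the Director on Aug 11, 2022) gives a deadline of Nov 10, 2022; Nov 14, 2022 misses that deadline by 4 days.
The analysis stops there.

Step 3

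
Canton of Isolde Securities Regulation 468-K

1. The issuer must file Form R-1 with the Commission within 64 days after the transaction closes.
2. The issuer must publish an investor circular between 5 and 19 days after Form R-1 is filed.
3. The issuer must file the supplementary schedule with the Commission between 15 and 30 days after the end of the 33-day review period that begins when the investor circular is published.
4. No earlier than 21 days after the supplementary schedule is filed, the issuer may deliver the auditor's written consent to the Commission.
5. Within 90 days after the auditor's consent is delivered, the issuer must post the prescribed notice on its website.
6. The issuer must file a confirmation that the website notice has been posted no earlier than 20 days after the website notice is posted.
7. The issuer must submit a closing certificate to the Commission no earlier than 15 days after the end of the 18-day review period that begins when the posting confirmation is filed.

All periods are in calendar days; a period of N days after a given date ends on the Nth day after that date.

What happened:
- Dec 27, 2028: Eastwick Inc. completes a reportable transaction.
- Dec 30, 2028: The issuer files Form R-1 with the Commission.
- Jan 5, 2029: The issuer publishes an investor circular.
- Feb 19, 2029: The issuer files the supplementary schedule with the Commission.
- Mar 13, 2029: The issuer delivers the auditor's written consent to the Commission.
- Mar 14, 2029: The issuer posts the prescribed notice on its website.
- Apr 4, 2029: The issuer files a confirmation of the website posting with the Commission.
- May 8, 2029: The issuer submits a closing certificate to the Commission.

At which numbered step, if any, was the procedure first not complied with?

Step 1 — counting 64 days from Dec 27, 2028 (when the transaction closes) gives a deadline of Mar 1, 2029; Dec 30, 2028 is within that limit.
Step 2 — 5 and 19 days from Dec 30, 2028 (when Form R-1 is filed) are Jan 4, 2029 and Jan 18, 2029 respectively; done Jan 5, 2029, which is between those dates.
Step 3 — 15 and 30 days from Feb 7, 2029 (end of the 33-day review period, which began when the investor circular is published on Jan 5, 2029) are Feb 22, 2029 and Mar 9, 2029 respectively; done Feb 19, 2029 — 3 days before the window opened.

Step 3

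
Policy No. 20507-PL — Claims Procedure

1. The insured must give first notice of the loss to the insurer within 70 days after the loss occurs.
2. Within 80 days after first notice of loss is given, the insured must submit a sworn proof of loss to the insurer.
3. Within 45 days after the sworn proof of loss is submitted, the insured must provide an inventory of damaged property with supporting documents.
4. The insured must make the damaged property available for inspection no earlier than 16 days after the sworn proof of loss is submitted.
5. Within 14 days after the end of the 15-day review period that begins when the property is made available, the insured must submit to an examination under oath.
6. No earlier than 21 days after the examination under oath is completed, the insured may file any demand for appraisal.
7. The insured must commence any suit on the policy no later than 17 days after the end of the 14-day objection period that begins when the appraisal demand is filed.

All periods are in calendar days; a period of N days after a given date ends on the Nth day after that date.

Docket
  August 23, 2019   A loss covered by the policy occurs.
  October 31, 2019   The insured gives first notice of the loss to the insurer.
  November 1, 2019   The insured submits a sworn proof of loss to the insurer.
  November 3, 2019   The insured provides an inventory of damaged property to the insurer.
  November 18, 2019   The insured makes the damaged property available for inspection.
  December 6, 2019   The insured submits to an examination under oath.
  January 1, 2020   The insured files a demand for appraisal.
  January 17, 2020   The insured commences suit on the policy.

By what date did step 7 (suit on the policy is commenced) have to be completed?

February 1, 2020

The appraisal demand is filed on January 1, 2020; the 14-day objection period therefore ends January 15, 2020, and step 7 runs from that date. 17 days after January 15, 2020 is February 1, 2020.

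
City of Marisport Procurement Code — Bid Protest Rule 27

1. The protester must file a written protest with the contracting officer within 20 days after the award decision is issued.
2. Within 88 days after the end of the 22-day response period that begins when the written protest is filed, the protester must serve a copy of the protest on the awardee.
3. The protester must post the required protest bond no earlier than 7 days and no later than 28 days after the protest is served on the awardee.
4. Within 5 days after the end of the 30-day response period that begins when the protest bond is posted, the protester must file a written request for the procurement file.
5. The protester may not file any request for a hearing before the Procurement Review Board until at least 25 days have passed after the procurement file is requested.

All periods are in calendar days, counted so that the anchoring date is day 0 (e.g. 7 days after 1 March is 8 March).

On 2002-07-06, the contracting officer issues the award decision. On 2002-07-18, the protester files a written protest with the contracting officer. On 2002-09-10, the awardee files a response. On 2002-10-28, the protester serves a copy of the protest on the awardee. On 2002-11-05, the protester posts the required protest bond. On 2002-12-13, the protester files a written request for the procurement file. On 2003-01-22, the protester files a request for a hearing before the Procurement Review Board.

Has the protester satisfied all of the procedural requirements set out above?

No

Step 1 — counting 20 days from 2002-07-06 (when the award decision is issued) gives a deadline of 2002-07-26; 2002-07-18 is within that limit.
Step 2 — counting 88 days from 2002-08-09 (end of the 22-day response period, which began when the written protest is filed on 2002-07-18) gives a deadline of 2002-11-05; completed 2002-10-28, before the deadline.
Step 3 — 7 and 28 days from 2002-10-28 (when the protest is served on the awardee) are 2002-11-04 and 2002-11-25 respectively; done 2002-11-05, which is between those dates.
Step 4 — counting 5 days from 2002-12-05 (end of the 30-day response period, which began when the protest bond is posted on 2002-11-05) gives a deadline of 2002-12-10; not done until 2002-12-13, 3 days after the deadline.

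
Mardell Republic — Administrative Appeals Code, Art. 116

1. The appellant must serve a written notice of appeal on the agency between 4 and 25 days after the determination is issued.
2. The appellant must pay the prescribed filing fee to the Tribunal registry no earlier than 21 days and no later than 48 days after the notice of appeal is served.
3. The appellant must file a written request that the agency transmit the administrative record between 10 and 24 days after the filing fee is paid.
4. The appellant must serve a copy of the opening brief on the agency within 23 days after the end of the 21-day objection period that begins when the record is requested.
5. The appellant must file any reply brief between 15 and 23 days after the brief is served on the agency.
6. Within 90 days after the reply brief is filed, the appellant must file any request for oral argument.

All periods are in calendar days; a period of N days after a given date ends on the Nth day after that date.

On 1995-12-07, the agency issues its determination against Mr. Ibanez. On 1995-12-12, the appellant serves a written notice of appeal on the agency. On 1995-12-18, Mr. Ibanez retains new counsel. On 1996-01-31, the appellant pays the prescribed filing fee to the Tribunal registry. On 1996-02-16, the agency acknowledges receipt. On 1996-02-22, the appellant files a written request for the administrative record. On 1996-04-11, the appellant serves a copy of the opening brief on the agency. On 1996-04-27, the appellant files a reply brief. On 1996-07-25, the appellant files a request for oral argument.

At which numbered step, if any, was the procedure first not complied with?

Step 2

Step 1: the window is 4–25 days after 1995-12-07 (when the determination is issued), so 1995-12-11 through 1996-01-01; 1995-12-12 falls inside that range.
Step 2: the window is 21–48 days after 1995-12-12 (when the notice of appeal is served), so 1996-01-02 through 1996-01-29; done 1996-01-31 — 2 days after the window closed.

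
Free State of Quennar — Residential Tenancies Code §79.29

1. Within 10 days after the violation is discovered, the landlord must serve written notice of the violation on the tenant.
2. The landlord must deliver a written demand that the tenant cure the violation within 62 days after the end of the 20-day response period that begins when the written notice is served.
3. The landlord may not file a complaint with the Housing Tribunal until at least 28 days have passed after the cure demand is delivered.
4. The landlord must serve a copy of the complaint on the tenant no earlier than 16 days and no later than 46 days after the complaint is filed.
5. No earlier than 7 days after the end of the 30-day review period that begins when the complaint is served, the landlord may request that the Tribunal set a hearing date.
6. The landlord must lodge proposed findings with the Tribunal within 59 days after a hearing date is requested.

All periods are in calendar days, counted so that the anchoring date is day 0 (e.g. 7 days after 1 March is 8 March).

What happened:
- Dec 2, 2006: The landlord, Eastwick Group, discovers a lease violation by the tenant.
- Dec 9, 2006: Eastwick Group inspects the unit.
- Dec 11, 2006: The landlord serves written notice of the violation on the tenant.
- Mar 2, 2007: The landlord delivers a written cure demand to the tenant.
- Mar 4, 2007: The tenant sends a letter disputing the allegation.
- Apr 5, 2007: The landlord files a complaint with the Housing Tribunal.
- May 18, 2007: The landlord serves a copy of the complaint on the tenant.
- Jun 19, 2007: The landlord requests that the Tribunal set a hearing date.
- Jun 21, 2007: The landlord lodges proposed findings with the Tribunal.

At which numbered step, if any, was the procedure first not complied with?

Step 5

Step 1: 10 days after Dec 2, 2006 (when the violation is discovered) is Dec 12, 2006; done Dec 11, 2006 — timely.
Step 2: 62 days after Dec 31, 2006 (end of the 20-day response period, which began when the written notice is served on Dec 11, 2006) is Mar 3, 2007; completed Mar 2, 2007, before the deadline.
Step 3: the earliest permitted date is 28 days after Mar 2, 2007 (when the cure demand is delivered), i.e. Mar 30, 2007; done Apr 5, 2007, after the minimum wait.
Step 4: the window is 16–46 days after Apr 5, 2007 (when the complaint is filed), so Apr 21, 2007 through May 21, 2007; done May 18, 2007, which is between those dates.
Step 5: the earliest permitted date is 7 days after Jun 17, 2007 (end of the 30-day review period, which began when the complaint is served on May 18, 2007), i.e. Jun 24, 2007; Jun 19, 2007 is 5 days before the earliest permitted date.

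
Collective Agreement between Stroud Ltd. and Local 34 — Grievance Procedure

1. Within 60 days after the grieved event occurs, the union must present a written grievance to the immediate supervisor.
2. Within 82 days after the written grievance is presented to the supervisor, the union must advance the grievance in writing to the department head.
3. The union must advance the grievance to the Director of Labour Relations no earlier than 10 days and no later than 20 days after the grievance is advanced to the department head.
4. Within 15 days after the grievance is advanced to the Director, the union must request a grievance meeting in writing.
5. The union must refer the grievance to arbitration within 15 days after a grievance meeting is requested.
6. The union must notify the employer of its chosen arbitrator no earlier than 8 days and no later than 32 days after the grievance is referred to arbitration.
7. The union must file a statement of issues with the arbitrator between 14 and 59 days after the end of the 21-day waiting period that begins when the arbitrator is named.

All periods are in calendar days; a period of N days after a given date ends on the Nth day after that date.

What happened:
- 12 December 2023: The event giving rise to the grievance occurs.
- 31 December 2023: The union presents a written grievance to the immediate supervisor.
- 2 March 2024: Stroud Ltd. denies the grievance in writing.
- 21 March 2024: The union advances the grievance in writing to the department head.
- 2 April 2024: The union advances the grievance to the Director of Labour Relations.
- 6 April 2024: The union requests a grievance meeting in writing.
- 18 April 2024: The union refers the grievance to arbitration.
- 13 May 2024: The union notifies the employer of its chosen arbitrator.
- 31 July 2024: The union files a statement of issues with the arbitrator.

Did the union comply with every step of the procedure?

Yes

Step 1: 60 days after 12 December 2023 (when the grieved event occurs) is 10 February 2024; completed 31 December 2023, before the deadline.
Step 2: 82 days after 31 December 2023 (when the written grievance is presented to the supervisor) is 22 March 2024; 21 March 2024 is within that limit.
Step 3: the window is 10–20 days after 21 March 2024 (when the grievance is advanced to the department head), so 31 March 2024 through 10 April 2024; done 2 April 2024, which is between those dates.
Step 4: 15 days after 2 April 2024 (when the grievance is advanced to the Director) is 17 April 2024; completed 6 April 2024, before the deadline.
Step 5: 15 days after 6 April 2024 (when a grievance meeting is requested) is 21 April 2024; 18 April 2024 is within that limit.
Step 6: the window is 8–32 days after 18 April 2024 (when the grievance is referred to arbitration), so 26 April 2024 through 20 May 2024; done 13 May 2024, which is between those dates.
Step 7: the window is 14–59 days after 3 June 2024 (end of the 21-day waiting period, which began when the arbitrator is named on 13 May 2024), so 17 June 2024 through 1 August 2024; done 31 July 2024, which is between those dates.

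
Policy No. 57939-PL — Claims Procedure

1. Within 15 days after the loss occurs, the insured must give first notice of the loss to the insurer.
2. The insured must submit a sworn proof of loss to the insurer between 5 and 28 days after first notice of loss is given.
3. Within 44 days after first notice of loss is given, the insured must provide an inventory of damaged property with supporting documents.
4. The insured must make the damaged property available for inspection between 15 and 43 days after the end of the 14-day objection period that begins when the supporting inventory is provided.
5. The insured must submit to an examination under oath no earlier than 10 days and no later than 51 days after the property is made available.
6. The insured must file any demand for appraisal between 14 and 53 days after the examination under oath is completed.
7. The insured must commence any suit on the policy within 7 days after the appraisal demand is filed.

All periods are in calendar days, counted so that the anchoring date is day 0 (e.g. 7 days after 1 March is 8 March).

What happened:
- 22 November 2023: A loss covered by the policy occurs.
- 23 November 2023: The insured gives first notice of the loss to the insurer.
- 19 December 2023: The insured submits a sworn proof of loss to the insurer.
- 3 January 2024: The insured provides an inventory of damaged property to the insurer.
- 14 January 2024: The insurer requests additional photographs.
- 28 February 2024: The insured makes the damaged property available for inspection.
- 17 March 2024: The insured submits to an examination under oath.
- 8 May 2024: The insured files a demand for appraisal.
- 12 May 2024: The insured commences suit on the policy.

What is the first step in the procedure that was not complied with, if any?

Step 1 — counting 15 days from 22 November 2023 (when the loss occurs) gives a deadline of 7 December 2023; done 23 November 2023 — timely.
Step 2 — 5 and 28 days from 23 November 2023 (when first notice of loss is given) are 28 November 2023 and 21 December 2023 respectively; 19 December 2023 falls inside that range.
Step 3 — counting 44 days from 23 November 2023 (when first notice of loss is given) gives a deadline of 6 January 2024; 3 January 2024 is within that limit.
Step 4 — 15 and 43 days from 17 January 2024 (end of the 14-day objection period, which began when the supporting inventory is provided on 3 January 2024) are 1 February 2024 and 29 February 2024 respectively; 28 February 2024 falls inside that range.
Step 5 — 10 and 51 days from 28 February 2024 (when the property is made available) are 9 March 2024 and 19 April 2024 respectively; done 17 March 2024, which is between those dates.
Step 6 — 14 and 53 days from 17 March 2024 (when the examination under oath is completed) are 31 March 2024 and 9 May 2024 respectively; done 8 May 2024 — within the window.
Step 7 — counting 7 days from 8 May 2024 (when the appraisal demand is filed) gives a deadline of 15 May 2024; 12 May 2024 is within that limit.

None — every step was satisfied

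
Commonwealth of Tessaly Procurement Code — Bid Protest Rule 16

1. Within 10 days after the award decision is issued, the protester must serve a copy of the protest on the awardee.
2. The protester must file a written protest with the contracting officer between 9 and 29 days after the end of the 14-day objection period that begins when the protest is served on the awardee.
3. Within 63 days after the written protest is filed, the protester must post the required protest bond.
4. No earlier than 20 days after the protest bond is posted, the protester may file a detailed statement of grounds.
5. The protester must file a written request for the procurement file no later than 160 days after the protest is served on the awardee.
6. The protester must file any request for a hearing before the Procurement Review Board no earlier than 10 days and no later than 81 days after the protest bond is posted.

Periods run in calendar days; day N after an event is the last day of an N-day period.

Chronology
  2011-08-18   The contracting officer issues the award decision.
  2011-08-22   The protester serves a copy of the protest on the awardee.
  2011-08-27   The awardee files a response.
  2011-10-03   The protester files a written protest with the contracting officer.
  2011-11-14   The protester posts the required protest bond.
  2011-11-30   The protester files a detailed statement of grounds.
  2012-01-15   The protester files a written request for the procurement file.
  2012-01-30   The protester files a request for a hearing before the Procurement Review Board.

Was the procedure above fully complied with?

No

Step 1 — counting 10 days from 2011-08-18 (when the award decision is issued) gives a deadline of 2011-08-28; 2011-08-22 is within that limit.
Step 2 — 9 and 29 days from 2011-09-05 (end of the 14-day objection period, which began when the protest is served on the awardee on 2011-08-22) are 2011-09-14 and 2011-10-04 respectively; done 2011-10-03, which is between those dates.
Step 3 — counting 63 days from 2011-10-03 (when the written protest is filed) gives a deadline of 2011-12-05; completed 2011-11-14, before the deadline.
Step 4 — must wait 20 days from 2011-11-14 (when the protest bond is posted), so not before 2011-12-04; done 2011-11-30 — 4 days too early.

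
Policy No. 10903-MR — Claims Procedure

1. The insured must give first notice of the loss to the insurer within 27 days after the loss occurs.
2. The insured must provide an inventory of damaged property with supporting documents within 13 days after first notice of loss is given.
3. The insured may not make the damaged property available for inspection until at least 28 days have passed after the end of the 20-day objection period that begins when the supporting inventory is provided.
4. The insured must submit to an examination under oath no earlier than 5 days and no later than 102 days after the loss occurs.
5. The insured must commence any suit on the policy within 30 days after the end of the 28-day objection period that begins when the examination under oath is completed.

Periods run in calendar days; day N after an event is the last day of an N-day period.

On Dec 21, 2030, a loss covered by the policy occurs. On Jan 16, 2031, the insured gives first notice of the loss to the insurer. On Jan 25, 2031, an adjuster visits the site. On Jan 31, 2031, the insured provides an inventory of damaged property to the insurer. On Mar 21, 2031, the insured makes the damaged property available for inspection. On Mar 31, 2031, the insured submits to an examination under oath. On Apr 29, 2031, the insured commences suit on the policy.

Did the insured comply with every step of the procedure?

No

(1) due by Dec 21, 2030 + 27 days = Jan 17, 2031; Jan 16, 2031 is within that limit.
(2) due by Jan 16, 2031 + 13 days = Jan 29, 2031; Jan 31, 2031 misses that deadline by 2 days.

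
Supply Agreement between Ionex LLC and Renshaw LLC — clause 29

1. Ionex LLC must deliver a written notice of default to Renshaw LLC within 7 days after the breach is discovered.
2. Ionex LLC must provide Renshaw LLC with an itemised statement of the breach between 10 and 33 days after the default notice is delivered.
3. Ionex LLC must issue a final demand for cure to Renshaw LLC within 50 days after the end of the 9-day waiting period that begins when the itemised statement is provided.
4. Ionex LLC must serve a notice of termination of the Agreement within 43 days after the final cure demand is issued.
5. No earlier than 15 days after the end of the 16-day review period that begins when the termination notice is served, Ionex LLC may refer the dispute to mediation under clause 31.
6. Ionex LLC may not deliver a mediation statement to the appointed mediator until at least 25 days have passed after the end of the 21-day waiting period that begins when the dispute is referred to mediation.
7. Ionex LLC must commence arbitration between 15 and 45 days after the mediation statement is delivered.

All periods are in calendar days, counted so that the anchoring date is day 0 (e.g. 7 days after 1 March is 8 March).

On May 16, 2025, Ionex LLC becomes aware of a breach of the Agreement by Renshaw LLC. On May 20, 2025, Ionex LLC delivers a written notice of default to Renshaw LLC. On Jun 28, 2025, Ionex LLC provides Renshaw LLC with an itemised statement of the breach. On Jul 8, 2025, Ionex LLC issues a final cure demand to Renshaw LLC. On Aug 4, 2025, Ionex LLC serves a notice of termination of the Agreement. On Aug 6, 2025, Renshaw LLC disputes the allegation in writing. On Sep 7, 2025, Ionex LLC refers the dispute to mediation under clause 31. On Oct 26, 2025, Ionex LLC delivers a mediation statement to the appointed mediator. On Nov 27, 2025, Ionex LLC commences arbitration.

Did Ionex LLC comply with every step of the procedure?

Step 1 — counting 7 days from May 16, 2025 (when the breach is discovered) gives a deadline of May 23, 2025; May 20, 2025 is within that limit.
Step 2 — 10 and 33 days from May 20, 2025 (when the default notice is delivered) are May 30, 2025 and Jun 22, 2025 respectively; done Jun 28, 2025 — 6 days after the window closed.
No need to go further; step 2 was not satisfied.

No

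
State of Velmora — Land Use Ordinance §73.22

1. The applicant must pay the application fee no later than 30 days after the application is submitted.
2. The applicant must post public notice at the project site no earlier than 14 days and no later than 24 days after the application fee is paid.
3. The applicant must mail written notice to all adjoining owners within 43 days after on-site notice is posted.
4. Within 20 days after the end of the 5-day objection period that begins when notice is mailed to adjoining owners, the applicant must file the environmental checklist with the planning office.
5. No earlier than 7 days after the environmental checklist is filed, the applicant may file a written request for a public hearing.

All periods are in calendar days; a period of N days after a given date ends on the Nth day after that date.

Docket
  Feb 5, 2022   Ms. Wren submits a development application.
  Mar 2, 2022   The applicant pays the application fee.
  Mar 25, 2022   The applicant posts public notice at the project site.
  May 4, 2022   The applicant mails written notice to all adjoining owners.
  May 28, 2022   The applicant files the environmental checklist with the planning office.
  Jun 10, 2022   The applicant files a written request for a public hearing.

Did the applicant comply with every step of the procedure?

Step 1 — counting 30 days from Feb 5, 2022 (when the application is submitted) gives a deadline of Mar 7, 2022; Mar 2, 2022 is within that limit.
Step 2 — 14 and 24 days from Mar 2, 2022 (when the application fee is paid) are Mar 16, 2022 and Mar 26, 2022 respectively; done Mar 25, 2022 — within the window.
Step 3 — counting 43 days from Mar 25, 2022 (when on-site notice is posted) gives a deadline of May 7, 2022; May 4, 2022 is within that limit.
Step 4 — counting 20 days from May 9, 2022 (end of the 5-day objection period, which began when notice is mailed to adjoining owners on May 4, 2022) gives a deadline of May 29, 2022; completed May 28, 2022, before the deadline.
Step 5 — must wait 7 days from May 28, 2022 (when the environmental checklist is filed), so not before Jun 4, 2022; done Jun 10, 2022, after the minimum wait.

Yes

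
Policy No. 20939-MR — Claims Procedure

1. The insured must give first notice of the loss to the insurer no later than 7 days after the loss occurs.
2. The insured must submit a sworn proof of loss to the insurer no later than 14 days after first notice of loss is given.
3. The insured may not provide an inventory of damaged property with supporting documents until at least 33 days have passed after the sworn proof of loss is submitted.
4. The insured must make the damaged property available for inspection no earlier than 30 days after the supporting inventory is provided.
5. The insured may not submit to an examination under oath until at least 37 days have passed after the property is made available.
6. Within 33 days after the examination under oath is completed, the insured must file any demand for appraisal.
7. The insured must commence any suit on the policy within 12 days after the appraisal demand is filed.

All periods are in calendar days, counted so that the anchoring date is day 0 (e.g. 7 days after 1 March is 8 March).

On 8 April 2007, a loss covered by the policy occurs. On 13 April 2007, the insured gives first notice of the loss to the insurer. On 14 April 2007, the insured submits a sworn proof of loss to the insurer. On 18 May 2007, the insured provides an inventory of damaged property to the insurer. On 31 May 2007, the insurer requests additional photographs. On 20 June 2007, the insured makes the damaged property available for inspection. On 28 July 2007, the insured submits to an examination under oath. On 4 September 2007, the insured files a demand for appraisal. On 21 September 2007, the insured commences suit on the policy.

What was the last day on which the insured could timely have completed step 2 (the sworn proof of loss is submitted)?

Step 2 runs from 13 April 2007, when first notice of loss is given. 14 days after 13 April 2007 is 27 April 2007.

27 April 2007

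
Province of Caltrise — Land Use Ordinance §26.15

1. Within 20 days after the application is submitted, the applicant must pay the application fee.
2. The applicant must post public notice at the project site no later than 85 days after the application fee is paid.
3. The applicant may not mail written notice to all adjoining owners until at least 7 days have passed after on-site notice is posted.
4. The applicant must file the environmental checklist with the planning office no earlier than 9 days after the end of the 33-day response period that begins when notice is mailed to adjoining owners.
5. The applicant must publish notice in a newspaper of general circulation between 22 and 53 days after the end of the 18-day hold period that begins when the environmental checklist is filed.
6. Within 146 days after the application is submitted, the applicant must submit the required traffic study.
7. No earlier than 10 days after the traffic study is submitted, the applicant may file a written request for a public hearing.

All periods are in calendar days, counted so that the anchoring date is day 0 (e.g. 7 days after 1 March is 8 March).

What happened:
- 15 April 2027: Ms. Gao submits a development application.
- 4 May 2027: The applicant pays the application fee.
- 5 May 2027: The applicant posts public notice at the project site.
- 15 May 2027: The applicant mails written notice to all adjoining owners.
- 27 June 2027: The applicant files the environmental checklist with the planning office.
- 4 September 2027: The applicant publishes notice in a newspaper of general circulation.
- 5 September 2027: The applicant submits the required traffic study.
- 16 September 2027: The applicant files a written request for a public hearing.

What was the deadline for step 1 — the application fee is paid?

5 May 2027

Step 1 runs from 15 April 2027, when the application is submitted. 20 days after 15 April 2027 is 5 May 2027.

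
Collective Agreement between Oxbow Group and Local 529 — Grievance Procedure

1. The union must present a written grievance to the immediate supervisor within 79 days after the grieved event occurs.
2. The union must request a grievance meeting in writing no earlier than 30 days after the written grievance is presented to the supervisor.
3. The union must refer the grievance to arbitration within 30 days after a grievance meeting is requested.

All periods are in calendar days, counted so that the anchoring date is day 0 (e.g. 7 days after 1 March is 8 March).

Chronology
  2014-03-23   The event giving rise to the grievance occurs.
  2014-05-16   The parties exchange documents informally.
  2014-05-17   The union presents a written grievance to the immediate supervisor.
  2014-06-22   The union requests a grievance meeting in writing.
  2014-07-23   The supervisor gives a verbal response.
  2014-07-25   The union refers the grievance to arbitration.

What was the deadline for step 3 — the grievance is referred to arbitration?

Step 3 runs from 2014-06-22, when a grievance meeting is requested. 30 days after 2014-06-22 is 2014-07-22.

2014-07-22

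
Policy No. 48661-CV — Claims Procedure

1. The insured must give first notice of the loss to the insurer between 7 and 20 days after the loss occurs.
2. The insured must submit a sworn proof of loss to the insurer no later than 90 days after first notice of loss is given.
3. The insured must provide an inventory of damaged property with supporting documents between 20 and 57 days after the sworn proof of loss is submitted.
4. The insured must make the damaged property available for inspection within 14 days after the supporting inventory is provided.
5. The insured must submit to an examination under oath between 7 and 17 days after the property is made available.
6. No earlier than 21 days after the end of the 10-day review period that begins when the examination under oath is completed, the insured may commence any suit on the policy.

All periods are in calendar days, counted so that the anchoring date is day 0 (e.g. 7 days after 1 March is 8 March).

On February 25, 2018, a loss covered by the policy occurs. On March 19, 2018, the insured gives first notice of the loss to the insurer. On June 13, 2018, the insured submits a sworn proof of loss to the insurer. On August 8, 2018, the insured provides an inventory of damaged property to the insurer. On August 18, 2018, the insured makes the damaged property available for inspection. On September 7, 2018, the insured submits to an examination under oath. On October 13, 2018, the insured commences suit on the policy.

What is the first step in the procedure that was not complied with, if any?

Step 1: the window is 7–20 days after February 25, 2018 (when the loss occurs), so March 4, 2018 through March 17, 2018; done March 19, 2018 — 2 days after the window closed.
The procedure was therefore not followed at step 1.

Step 1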